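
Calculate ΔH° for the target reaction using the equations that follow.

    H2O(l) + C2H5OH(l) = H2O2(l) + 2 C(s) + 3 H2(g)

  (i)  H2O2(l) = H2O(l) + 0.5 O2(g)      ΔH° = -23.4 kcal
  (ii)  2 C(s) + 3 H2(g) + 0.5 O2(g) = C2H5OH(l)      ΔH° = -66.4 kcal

ΔH° = 89.8 kcal

(i) reversed: +23.4 kcal
(ii) reversed: +66.4 kcal
ΔH° = (-1)·(-23.4) + (-1)·(-66.4) = 89.8 kcal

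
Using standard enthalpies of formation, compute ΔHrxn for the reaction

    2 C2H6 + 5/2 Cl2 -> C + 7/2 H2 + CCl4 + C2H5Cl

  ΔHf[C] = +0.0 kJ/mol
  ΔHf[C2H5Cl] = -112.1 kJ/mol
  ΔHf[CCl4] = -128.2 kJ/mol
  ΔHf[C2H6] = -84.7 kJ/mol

Products: 1·(+0.0) + 7/2·(+0.0) + 1·(-128.2) + 1·(-112.1) = -240.3
Reactants: 2·(-84.7) + 5/2·(+0.0) = -169.4
ΔHrxn = (-240.3) − (-169.4) = -70.9 kJ/mol

ΔHrxn = -70.9 kJ/mol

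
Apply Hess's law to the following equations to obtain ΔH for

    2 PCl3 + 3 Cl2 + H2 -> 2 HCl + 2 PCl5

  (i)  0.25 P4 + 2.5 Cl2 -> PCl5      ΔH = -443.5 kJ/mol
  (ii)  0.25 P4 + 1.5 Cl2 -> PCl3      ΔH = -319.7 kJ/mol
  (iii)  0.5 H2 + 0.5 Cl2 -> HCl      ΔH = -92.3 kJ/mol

(i) × 2: (2)·(-443.5) = -887.0 kJ/mol
(ii) reversed and × 2: (-2)·(-319.7) = +639.4 kJ/mol
(iii) × 2: (2)·(-92.3) = -184.6 kJ/mol
Since enthalpy is a state function, ΔH = (2)·(-443.5) + (-2)·(-319.7) + (2)·(-92.3) = -432.2 kJ/mol

ΔH = -432.2 kJ/mol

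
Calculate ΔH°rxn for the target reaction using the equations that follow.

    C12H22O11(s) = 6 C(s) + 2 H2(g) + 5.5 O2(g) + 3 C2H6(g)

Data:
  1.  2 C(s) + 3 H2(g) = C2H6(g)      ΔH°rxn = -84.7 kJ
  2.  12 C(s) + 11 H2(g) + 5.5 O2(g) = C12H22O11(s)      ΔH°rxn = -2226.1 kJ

ΔH°rxn = 1972.0 kJ

eq. 1 × 3: (3)·(-84.7) = -254.1 kJ
eq. 2 reversed: +2226.1 kJ
Combining the equations, ΔH°rxn = (-254.1) + (+2226.1) = 1972.0 kJ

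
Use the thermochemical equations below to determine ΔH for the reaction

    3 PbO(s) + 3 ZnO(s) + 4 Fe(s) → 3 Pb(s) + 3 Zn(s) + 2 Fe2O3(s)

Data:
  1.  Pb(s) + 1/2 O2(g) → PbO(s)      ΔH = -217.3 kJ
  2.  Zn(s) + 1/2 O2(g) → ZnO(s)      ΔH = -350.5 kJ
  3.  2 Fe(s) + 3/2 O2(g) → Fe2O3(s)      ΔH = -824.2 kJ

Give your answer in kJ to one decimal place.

eq. 1 reversed and × 3: (-3)·(-217.3) = +651.9 kJ
eq. 2 reversed and × 3: (-3)·(-350.5) = +1051.5 kJ
eq. 3 × 2: (2)·(-824.2) = -1648.4 kJ
ΔH = (-3)·(-217.3) + (-3)·(-350.5) + (2)·(-824.2) = 55.0 kJ

ΔH = 55.0 kJ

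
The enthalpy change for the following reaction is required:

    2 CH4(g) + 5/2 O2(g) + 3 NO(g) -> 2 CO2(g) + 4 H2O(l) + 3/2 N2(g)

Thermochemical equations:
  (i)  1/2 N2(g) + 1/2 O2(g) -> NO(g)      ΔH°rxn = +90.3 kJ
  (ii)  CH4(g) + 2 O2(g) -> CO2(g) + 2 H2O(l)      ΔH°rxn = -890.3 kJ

(i) reversed and × 3 (reverse to put NO(g) on the reactant side; scale by 3 for the 3 NO(g)): (-3)·(+90.3) = -270.9 kJ
(ii) × 2 (scale by 2 for the 2 CH4(g)): (2)·(-890.3) = -1780.6 kJ
ΔH°rxn = (-3)·(+90.3) + (2)·(-890.3) = -2051.5 kJ

ΔH°rxn = -2051.5 kJ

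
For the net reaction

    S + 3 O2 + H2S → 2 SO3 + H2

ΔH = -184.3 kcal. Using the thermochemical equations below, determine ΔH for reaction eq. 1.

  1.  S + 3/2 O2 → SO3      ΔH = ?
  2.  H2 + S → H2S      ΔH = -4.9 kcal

ΔH = -94.6 kcal

eq. 1 × 2: contributes 2·x
eq. 2 reversed: +4.9 kcal
-184.3 = (+4.9) + 2·x
x = (-184.3 − (+4.9)) / (2) = -94.6 kcal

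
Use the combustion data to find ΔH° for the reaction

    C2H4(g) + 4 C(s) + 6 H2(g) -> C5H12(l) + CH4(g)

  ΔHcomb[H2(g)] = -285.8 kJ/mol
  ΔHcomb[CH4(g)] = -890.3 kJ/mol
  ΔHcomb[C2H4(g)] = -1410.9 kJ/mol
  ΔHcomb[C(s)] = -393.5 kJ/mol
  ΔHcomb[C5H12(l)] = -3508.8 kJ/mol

Using ΔH = Σ nΔHc°(reactants) − Σ nΔHc°(products):
= [1·(-1410.9) + 4·(-393.5) + 6·(-285.8)] − [1·(-3508.8) + 1·(-890.3)]
= -300.6 kJ/mol

ΔH° = -300.6 kJ/mol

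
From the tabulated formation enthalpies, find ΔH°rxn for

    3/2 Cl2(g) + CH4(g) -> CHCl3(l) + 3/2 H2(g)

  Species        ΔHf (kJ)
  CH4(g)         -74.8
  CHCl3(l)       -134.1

Products: 1·(-134.1) + 3/2·(+0.0) = -134.1
Reactants: 3/2·(+0.0) + 1·(-74.8) = -74.8
ΔH°rxn = (-134.1) − (-74.8) = -59.3 kJ

ΔH°rxn = -59.3 kJ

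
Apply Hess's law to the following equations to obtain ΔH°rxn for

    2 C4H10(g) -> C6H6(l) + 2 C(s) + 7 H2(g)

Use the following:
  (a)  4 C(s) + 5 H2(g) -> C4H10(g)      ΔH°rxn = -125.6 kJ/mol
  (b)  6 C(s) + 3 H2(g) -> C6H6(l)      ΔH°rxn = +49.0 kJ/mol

ΔH°rxn = 300.2 kJ/mol

(a) reversed and × 2: (-2)·(-125.6) = +251.2 kJ/mol
(b) as written: +49.0 kJ/mol
ΔH°rxn = (-2)·(-125.6) + (1)·(+49.0) = 300.2 kJ/mol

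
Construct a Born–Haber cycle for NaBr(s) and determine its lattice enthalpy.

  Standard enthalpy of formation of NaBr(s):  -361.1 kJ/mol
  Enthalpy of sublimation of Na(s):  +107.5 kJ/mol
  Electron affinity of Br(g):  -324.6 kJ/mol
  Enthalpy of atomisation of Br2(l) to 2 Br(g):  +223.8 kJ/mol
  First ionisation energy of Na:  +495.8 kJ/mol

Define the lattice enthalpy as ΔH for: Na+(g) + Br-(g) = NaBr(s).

ΔHf° = 1·ΔHsub + 1·(ΣIE) + 1/2·D(Br2) + 1·EA + U
-361.1 = 1·(+107.5) + 1·(+495.8) + 1/2·(+223.8) + 1·(-324.6) + U
U = -361.1 − (+390.6) = -751.7 kJ/mol

U = -751.7 kJ/mol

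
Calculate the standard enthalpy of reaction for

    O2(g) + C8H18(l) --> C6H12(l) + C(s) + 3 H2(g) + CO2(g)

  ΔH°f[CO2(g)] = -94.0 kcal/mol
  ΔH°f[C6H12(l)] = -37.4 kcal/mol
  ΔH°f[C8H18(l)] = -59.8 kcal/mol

Products: 1·(-37.4) + 1·(+0.0) + 3·(+0.0) + 1·(-94.0) = -131.4
Reactants: 1·(+0.0) + 1·(-59.8) = -59.8
ΔH° = (-131.4) − (-59.8) = -71.6 kcal/mol

ΔH° = -71.6 kcal/mol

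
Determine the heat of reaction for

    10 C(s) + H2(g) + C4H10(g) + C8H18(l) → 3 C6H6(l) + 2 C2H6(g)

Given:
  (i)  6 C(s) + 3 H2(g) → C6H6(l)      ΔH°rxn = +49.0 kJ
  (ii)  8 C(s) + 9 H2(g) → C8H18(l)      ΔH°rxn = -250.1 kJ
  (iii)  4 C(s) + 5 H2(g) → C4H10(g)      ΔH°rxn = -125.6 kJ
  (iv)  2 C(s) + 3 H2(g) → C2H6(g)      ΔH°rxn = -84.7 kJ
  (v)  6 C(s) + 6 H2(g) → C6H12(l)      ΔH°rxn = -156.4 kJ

(i) × 3: (3)·(+49.0) = +147.0 kJ
(ii) reversed: +250.1 kJ
(iii) reversed: +125.6 kJ
(iv) × 2: (2)·(-84.7) = -169.4 kJ
(v): not needed.
ΔH°rxn = (3)·(+49.0) + (-1)·(-250.1) + (-1)·(-125.6) + (2)·(-84.7) = 353.3 kJ

ΔH°rxn = 353.3 kJ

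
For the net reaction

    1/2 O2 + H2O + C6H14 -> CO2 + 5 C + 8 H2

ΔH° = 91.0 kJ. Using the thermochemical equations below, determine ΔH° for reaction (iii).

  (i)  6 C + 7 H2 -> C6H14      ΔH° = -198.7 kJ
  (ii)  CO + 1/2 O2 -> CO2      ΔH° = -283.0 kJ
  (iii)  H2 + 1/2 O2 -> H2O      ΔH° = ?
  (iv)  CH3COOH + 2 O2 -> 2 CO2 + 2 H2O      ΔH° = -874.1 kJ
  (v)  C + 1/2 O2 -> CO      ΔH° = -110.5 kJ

(i) reversed: +198.7 kJ
(ii) as written: -283.0 kJ
(iii) reversed: contributes −x
(iv): not needed.
(v) as written: -110.5 kJ
+91.0 = (+198.7) + (-283.0) + (-110.5) − x
x = (+91.0 − (-194.8)) / (-1) = -285.8 kJ

ΔH° = -285.8 kJ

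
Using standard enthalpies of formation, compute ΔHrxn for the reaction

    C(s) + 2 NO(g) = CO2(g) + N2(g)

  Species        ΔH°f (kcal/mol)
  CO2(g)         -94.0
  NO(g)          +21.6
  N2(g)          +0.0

Products: 1·(-94.0) + 1·(+0.0) = -94.0
Reactants: 1·(+0.0) + 2·(+21.6) = +43.2
ΔHrxn = (-94.0) − (+43.2) = -137.2 kcal/mol

ΔHrxn = -137.2 kcal/mol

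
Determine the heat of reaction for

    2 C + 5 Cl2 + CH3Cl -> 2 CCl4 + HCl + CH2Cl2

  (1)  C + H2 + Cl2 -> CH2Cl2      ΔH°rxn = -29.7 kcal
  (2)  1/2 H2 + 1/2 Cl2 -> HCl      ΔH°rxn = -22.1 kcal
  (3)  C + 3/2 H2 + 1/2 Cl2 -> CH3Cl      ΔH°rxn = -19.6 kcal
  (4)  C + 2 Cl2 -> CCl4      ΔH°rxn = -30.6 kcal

(1) as written: -29.7 kcal
(2) as written: -22.1 kcal
(3) reversed: +19.6 kcal
(4) × 2: (2)·(-30.6) = -61.2 kcal
ΔH°rxn = (1)·(-29.7) + (1)·(-22.1) + (-1)·(-19.6) + (2)·(-30.6) = -93.4 kcal

ΔH°rxn = -93.4 kcal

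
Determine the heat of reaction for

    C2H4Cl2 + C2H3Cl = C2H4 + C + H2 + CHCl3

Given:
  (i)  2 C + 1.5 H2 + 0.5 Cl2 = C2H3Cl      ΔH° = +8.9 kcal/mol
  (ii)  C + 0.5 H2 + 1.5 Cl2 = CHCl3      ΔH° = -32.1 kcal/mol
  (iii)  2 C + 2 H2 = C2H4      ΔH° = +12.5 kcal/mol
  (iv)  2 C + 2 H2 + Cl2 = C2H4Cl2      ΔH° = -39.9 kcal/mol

ΔH° = 11.4 kcal/mol

(i) reversed (C2H3Cl must end up as a reactant): -8.9 kcal/mol
(ii) as written (CHCl3 already on the product side): -32.1 kcal/mol
(iii) as written (C2H4 already on the product side): +12.5 kcal/mol
(iv) reversed (reverse to put C2H4Cl2 on the reactant side): +39.9 kcal/mol
Combining the equations, ΔH° = (-8.9) + (-32.1) + (+12.5) + (+39.9) = 11.4 kcal/mol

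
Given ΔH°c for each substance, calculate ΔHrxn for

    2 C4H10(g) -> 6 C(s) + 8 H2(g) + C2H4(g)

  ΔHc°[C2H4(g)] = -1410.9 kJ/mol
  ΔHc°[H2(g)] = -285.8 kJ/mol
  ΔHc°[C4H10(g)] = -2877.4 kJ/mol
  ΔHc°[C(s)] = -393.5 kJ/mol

ΔHrxn = 303.5 kJ/mol

Using ΔH = Σ nΔHc°(reactants) − Σ nΔHc°(products):
= [2·(-2877.4)] − [6·(-393.5) + 8·(-285.8) + 1·(-1410.9)]
= 303.5 kJ/mol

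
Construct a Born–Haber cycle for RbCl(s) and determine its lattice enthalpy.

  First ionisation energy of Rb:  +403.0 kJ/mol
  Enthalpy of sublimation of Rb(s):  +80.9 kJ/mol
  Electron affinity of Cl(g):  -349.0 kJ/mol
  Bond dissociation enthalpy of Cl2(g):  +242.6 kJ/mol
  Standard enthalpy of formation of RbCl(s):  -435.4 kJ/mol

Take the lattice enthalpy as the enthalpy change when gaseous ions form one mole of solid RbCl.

U = -691.6 kJ/mol

ΔHf° = 1·ΔHsub + 1·(ΣIE) + 1/2·D(Cl2) + 1·EA + U
-435.4 = 1·(+80.9) + 1·(+403.0) + 1/2·(+242.6) + 1·(-349.0) + U
U = -435.4 − (+256.2) = -691.6 kJ/mol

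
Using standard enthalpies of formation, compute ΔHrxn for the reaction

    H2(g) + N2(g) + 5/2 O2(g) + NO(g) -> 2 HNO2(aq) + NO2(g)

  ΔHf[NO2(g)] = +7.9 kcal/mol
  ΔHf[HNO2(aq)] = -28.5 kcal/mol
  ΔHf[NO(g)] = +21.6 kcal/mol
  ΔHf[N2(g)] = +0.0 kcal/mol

Products: 2·(-28.5) + 1·(+7.9) = -49.1
Reactants: 1·(+0.0) + 1·(+0.0) + 5/2·(+0.0) + 1·(+21.6) = +21.6
ΔHrxn = (-49.1) − (+21.6) = -70.7 kcal/mol

ΔHrxn = -70.7 kcal/mol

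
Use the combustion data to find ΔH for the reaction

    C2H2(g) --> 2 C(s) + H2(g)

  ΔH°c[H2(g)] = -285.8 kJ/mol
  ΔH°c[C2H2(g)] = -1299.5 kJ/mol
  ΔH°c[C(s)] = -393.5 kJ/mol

With combustion enthalpies, reactants minus products:
= [1·(-1299.5)] − [2·(-393.5) + 1·(-285.8)]
= -226.7 kJ/mol

ΔH = -226.7 kJ/mol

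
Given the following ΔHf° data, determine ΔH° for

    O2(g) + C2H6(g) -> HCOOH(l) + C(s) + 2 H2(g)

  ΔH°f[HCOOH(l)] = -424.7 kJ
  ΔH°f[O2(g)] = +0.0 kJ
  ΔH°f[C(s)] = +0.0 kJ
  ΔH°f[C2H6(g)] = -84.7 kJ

ΔH° = -340.0 kJ

Products: 1·(-424.7) + 1·(+0.0) + 2·(+0.0) = -424.7
Reactants: 1·(+0.0) + 1·(-84.7) = -84.7
ΔH° = (-424.7) − (-84.7) = -340.0 kJ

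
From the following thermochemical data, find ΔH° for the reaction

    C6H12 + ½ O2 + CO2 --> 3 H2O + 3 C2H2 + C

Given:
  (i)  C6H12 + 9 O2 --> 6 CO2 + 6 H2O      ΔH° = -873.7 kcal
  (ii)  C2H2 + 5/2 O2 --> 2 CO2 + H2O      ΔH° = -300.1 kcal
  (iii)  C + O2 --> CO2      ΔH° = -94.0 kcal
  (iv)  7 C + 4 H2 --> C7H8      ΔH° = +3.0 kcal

(i) as written: -873.7 kcal
(ii) reversed and × 3: (-3)·(-300.1) = +900.3 kcal
(iii) reversed: +94.0 kcal
(iv): not needed.
Since enthalpy is a state function, ΔH° = (1)·(-873.7) + (-3)·(-300.1) + (-1)·(-94.0) = 120.6 kcal

ΔH° = 120.6 kcal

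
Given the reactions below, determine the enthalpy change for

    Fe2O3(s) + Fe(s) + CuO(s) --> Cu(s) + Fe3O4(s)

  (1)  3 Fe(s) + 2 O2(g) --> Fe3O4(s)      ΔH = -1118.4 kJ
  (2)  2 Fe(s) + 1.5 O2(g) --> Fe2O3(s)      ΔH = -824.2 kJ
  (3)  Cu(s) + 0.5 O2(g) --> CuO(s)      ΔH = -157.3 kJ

(1) as written (Fe3O4(s) already on the product side): -1118.4 kJ
(2) reversed (reverse to put Fe2O3(s) on the reactant side): +824.2 kJ
(3) reversed (reverse to put CuO(s) on the reactant side): +157.3 kJ
Combining the equations, ΔH = (1)·(-1118.4) + (-1)·(-824.2) + (-1)·(-157.3) = -136.9 kJ

ΔH = -136.9 kJ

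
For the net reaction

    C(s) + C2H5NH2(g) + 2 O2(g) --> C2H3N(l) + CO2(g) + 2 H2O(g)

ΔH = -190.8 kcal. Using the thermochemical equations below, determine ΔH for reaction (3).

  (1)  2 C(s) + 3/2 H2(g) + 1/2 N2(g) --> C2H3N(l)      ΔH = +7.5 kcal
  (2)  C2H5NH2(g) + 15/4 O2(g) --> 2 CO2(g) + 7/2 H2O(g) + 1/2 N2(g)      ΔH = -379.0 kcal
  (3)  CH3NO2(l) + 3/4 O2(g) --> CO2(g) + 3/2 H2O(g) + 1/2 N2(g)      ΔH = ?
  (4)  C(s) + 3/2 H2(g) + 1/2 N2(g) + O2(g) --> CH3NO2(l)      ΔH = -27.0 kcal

ΔH = -153.7 kcal

(1) as written: +7.5 kcal
(2) as written: -379.0 kcal
(3) reversed: contributes −x
(4) reversed: +27.0 kcal
-190.8 = (+7.5) + (-379.0) + (+27.0) − x
x = (-190.8 − (-344.5)) / (-1) = -153.7 kcal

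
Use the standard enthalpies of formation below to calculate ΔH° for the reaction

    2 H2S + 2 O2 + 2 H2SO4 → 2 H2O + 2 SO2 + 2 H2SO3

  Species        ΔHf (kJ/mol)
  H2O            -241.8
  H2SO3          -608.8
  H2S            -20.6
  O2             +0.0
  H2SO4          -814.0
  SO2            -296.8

ΔH° = -625.6 kJ/mol

Products: 2·(-241.8) + 2·(-296.8) + 2·(-608.8) = -2294.8
Reactants: 2·(-20.6) + 2·(+0.0) + 2·(-814.0) = -1669.2
ΔH° = (-2294.8) − (-1669.2) = -625.6 kJ/mol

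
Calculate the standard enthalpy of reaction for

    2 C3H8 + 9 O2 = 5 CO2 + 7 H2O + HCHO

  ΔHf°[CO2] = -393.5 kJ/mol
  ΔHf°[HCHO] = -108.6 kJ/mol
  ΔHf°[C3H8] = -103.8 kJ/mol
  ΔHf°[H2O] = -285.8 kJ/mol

ΔHrxn = -3869.1 kJ/mol

ΔH°rxn = Σ nΔHf°(products) − Σ nΔHf°(reactants).
Products: 5·(-393.5) + 7·(-285.8) + 1·(-108.6) = -4076.7
Reactants: 2·(-103.8) + 9·(+0.0) = -207.6
ΔHrxn = (-4076.7) − (-207.6) = -3869.1 kJ/mol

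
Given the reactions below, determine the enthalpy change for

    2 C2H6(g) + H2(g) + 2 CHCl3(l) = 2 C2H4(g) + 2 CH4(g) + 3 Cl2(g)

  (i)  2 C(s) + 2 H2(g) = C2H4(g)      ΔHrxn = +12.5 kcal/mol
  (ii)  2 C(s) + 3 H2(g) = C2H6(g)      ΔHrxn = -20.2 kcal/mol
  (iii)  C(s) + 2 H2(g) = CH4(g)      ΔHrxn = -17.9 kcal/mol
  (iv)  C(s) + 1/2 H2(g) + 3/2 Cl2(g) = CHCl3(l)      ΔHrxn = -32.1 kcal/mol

ΔHrxn = 93.8 kcal/mol

(i) × 2 (×2 to match 2 C2H4(g) in the target): (2)·(+12.5) = +25.0 kcal/mol
(ii) reversed and × 2 (reverse to put C2H6(g) on the reactant side; ×2 to match 2 C2H6(g) in the target): (-2)·(-20.2) = +40.4 kcal/mol
(iii) × 2 (×2 to match 2 CH4(g) in the target): (2)·(-17.9) = -35.8 kcal/mol
(iv) reversed and × 2 (CHCl3(l) must end up as a reactant; ×2 to match 2 CHCl3(l) in the target): (-2)·(-32.1) = +64.2 kcal/mol
Since enthalpy is a state function, ΔHrxn = (2)·(+12.5) + (-2)·(-20.2) + (2)·(-17.9) + (-2)·(-32.1) = 93.8 kcal/mol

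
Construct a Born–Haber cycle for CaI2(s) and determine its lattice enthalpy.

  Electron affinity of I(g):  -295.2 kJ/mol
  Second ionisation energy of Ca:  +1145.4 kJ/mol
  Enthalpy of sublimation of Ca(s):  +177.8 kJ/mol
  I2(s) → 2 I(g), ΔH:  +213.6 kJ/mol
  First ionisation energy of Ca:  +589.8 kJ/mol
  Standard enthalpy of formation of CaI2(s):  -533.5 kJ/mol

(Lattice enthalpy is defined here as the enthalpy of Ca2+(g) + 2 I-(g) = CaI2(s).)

U = -2069.7 kJ/mol

ΔHf° = 1·ΔHsub + 1·(ΣIE) + 1·D(I2) + 2·EA + U
-533.5 = 1·(+177.8) + 1·(+1735.2) + 1·(+213.6) + 2·(-295.2) + U
U = -533.5 − (+1536.2) = -2069.7 kJ/mol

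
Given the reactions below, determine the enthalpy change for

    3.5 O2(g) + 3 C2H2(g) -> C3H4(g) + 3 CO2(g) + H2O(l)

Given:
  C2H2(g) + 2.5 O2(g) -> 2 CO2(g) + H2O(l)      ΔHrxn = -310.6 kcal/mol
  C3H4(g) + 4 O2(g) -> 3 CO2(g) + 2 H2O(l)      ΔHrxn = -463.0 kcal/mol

equation 1 × 3 (scale by 3 for the 3 C2H2(g)): (3)·(-310.6) = -931.8 kcal/mol
equation 2 reversed (reverse to put C3H4(g) on the product side): +463.0 kcal/mol
Summing the manipulated equations, ΔHrxn = (3)·(-310.6) + (-1)·(-463.0) = -468.8 kcal/mol

ΔHrxn = -468.8 kcal/mol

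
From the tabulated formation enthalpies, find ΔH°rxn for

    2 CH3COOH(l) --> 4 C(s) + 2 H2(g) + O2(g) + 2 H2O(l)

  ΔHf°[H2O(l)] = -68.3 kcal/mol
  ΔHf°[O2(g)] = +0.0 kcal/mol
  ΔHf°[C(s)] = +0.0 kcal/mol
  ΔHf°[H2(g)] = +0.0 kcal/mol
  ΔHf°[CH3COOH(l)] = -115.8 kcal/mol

Products: 4·(+0.0) + 2·(+0.0) + 1·(+0.0) + 2·(-68.3) = -136.6
Reactants: 2·(-115.8) = -231.6
ΔH°rxn = (-136.6) − (-231.6) = 95.0 kcal/mol

ΔH°rxn = 95.0 kcal/mol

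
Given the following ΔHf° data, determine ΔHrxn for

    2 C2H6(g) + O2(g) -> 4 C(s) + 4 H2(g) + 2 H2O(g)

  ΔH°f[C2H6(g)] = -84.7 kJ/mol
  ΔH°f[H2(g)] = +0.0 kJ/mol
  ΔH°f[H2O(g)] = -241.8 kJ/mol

ΔHrxn = -314.2 kJ/mol

Products: 4·(+0.0) + 4·(+0.0) + 2·(-241.8) = -483.6
Reactants: 2·(-84.7) + 1·(+0.0) = -169.4
ΔHrxn = (-483.6) − (-169.4) = -314.2 kJ/mol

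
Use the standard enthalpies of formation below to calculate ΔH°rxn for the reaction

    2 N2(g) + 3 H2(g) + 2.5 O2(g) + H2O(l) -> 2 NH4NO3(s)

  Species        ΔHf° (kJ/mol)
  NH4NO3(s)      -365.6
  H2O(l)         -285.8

ΔH°rxn = Σ nΔHf°(products) − Σ nΔHf°(reactants).
Products: 2·(-365.6) = -731.2
Reactants: 2·(+0.0) + 3·(+0.0) + 5/2·(+0.0) + 1·(-285.8) = -285.8
ΔH°rxn = (-731.2) − (-285.8) = -445.4 kJ/mol

ΔH°rxn = -445.4 kJ/mol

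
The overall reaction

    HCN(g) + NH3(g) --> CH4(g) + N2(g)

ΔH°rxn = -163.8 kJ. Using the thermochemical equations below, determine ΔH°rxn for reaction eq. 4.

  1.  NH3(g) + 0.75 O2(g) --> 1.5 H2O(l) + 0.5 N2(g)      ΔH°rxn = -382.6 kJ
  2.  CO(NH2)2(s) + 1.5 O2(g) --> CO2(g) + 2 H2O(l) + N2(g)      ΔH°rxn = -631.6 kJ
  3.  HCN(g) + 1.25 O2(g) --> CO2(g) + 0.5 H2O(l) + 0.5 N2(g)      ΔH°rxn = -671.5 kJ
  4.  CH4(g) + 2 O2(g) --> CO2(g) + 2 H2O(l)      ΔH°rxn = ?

eq. 1 as written (NH3(g) already on the reactant side): -382.6 kJ
eq. 2: not needed (CO(NH2)2(s) appears nowhere else).
eq. 3 as written (HCN(g) already on the reactant side): -671.5 kJ
eq. 4 reversed (CH4(g) must end up as a product): contributes −x
-163.8 = (-382.6) + (-671.5) − x
x = (-163.8 − (-1054.1)) / (-1) = -890.3 kJ

ΔH°rxn = -890.3 kJ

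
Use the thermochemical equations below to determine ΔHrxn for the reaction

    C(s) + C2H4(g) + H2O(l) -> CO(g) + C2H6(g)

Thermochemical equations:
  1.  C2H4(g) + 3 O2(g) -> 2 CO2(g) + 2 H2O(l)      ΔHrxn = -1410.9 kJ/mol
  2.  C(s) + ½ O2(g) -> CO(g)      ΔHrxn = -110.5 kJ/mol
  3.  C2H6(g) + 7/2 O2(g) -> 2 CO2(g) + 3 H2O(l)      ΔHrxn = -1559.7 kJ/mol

eq. 1 as written: -1410.9 kJ/mol
eq. 2 as written: -110.5 kJ/mol
eq. 3 reversed: +1559.7 kJ/mol
ΔHrxn = (1)·(-1410.9) + (1)·(-110.5) + (-1)·(-1559.7) = 38.3 kJ/mol

ΔHrxn = 38.3 kJ/mol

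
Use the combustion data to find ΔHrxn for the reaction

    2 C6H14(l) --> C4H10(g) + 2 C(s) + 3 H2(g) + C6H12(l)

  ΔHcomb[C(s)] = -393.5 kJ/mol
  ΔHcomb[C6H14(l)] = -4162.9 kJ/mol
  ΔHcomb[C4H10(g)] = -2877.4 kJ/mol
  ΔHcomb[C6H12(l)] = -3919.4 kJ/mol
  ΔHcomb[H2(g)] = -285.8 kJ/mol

ΔHrxn = 115.4 kJ/mol

Using ΔH = Σ nΔHc°(reactants) − Σ nΔHc°(products):
= [2·(-4162.9)] − [1·(-2877.4) + 2·(-393.5) + 3·(-285.8) + 1·(-3919.4)]
= 115.4 kJ/mol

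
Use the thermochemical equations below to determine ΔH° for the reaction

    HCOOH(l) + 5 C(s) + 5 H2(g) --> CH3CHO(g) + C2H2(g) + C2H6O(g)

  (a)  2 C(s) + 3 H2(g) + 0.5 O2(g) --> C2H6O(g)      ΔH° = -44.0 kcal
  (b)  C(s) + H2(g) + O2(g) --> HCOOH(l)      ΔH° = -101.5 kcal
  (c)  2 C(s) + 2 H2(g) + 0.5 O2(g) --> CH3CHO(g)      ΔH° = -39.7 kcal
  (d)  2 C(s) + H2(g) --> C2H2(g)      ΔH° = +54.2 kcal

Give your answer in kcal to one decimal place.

ΔH° = 72.0 kcal

(a) as written (C2H6O(g) already on the product side): -44.0 kcal
(b) reversed (HCOOH(l) must end up as a reactant): +101.5 kcal
(c) as written (CH3CHO(g) already on the product side): -39.7 kcal
(d) as written (C2H2(g) already on the product side): +54.2 kcal
Since enthalpy is a state function, ΔH° = (-44.0) + (+101.5) + (-39.7) + (+54.2) = 72.0 kcal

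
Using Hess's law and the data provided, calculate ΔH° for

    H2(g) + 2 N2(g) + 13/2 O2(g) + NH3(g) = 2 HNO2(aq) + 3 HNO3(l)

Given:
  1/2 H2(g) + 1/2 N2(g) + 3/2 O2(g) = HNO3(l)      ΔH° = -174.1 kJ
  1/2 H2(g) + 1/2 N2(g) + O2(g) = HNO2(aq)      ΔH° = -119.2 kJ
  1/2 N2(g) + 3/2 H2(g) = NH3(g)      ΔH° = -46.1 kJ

ΔH° = -714.6 kJ

equation 1 × 3 (×3 to match 3 HNO3(l) in the target): (3)·(-174.1) = -522.3 kJ
equation 2 × 2 (scale by 2 for the 2 HNO2(aq)): (2)·(-119.2) = -238.4 kJ
equation 3 reversed (NH3(g) must end up as a reactant): +46.1 kJ
ΔH° = (3)·(-174.1) + (2)·(-119.2) + (-1)·(-46.1) = -714.6 kJ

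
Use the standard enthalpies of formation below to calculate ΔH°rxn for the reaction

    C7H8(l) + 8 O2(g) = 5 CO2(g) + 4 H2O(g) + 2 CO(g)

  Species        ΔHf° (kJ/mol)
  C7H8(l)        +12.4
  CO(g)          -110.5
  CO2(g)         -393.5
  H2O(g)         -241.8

ΔH°rxn = Σ nΔHf°(products) − Σ nΔHf°(reactants).
Products: 5·(-393.5) + 4·(-241.8) + 2·(-110.5) = -3155.7
Reactants: 1·(+12.4) + 8·(+0.0) = +12.4
ΔH°rxn = (-3155.7) − (+12.4) = -3168.1 kJ/mol

ΔH°rxn = -3168.1 kJ/mol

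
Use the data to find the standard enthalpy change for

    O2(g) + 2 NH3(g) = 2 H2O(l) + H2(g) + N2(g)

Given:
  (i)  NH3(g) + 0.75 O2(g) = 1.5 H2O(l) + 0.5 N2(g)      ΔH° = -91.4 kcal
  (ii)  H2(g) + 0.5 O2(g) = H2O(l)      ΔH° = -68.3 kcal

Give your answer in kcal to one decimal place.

(i) × 2: (2)·(-91.4) = -182.8 kcal
(ii) reversed: +68.3 kcal
Summing the manipulated equations, ΔH° = (-182.8) + (+68.3) = -114.5 kcal

ΔH° = -114.5 kcal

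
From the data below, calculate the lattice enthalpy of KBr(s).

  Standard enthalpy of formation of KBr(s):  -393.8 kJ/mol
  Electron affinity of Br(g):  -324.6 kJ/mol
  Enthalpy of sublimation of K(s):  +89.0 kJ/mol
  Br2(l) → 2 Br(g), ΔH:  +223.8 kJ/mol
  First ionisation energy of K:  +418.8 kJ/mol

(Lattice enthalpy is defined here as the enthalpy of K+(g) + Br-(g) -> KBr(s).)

ΔHf° = 1·ΔHsub + 1·(ΣIE) + 1/2·D(Br2) + 1·EA + U
-393.8 = 1·(+89.0) + 1·(+418.8) + 1/2·(+223.8) + 1·(-324.6) + U
U = -393.8 − (+295.1) = -688.9 kJ/mol

U = -688.9 kJ/mol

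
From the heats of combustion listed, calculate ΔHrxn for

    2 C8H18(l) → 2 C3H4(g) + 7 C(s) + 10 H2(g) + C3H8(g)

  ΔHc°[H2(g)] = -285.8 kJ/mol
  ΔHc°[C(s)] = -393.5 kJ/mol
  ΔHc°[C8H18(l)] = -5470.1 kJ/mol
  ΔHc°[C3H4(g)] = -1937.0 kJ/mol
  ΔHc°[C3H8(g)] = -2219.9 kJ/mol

ΔHrxn = 766.2 kJ/mol

With combustion enthalpies, reactants minus products:
= [2·(-5470.1)] − [2·(-1937.0) + 7·(-393.5) + 10·(-285.8) + 1·(-2219.9)]
= 766.2 kJ/mol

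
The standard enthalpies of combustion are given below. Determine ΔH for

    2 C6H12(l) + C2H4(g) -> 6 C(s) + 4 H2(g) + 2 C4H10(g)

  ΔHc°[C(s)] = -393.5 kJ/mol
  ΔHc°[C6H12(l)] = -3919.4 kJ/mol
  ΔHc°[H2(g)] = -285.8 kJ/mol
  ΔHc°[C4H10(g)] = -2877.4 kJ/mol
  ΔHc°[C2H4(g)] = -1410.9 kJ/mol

ΔH = 9.3 kJ/mol

Using ΔH = Σ nΔHc°(reactants) − Σ nΔHc°(products):
= [2·(-3919.4) + 1·(-1410.9)] − [6·(-393.5) + 4·(-285.8) + 2·(-2877.4)]
= 9.3 kJ/mol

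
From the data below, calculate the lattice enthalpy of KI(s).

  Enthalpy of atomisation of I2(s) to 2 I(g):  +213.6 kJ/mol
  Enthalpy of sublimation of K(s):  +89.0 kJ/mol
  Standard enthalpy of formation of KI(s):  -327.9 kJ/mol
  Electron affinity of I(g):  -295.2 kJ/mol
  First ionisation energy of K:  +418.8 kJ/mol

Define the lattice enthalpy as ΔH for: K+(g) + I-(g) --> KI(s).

ΔHf° = 1·ΔHsub + 1·(ΣIE) + 1/2·D(I2) + 1·EA + U
-327.9 = 1·(+89.0) + 1·(+418.8) + 1/2·(+213.6) + 1·(-295.2) + U
U = -327.9 − (+319.4) = -647.3 kJ/mol

U = -647.3 kJ/mol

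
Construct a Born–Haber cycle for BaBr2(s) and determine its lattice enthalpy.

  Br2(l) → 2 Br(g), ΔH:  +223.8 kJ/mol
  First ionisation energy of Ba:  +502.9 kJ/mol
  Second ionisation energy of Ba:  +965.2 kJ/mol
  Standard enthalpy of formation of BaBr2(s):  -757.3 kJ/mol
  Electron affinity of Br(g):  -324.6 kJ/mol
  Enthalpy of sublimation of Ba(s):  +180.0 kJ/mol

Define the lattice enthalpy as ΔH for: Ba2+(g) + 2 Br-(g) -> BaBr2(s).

ΔHf° = 1·ΔHsub + 1·(ΣIE) + 1·D(Br2) + 2·EA + U
-757.3 = 1·(+180.0) + 1·(+1468.1) + 1·(+223.8) + 2·(-324.6) + U
U = -757.3 − (+1222.7) = -1980.0 kJ/mol

U = -1980.0 kJ/mol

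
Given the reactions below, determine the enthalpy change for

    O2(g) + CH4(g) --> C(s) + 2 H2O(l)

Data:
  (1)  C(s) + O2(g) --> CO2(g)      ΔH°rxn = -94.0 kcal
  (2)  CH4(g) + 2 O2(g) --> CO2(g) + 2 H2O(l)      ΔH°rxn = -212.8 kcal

ΔH°rxn = -118.8 kcal

(1) reversed (reverse to put C(s) on the product side): +94.0 kcal
(2) as written (CH4(g) already on the reactant side): -212.8 kcal
ΔH°rxn = (-1)·(-94.0) + (1)·(-212.8) = -118.8 kcal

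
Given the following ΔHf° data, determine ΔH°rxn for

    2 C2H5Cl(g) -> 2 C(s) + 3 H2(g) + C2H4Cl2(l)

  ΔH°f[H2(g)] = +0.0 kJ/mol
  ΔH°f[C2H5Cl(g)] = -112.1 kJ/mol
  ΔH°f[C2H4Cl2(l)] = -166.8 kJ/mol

ΔH°rxn = 57.4 kJ/mol

Products: 2·(+0.0) + 3·(+0.0) + 1·(-166.8) = -166.8
Reactants: 2·(-112.1) = -224.2
ΔH°rxn = (-166.8) − (-224.2) = 57.4 kJ/mol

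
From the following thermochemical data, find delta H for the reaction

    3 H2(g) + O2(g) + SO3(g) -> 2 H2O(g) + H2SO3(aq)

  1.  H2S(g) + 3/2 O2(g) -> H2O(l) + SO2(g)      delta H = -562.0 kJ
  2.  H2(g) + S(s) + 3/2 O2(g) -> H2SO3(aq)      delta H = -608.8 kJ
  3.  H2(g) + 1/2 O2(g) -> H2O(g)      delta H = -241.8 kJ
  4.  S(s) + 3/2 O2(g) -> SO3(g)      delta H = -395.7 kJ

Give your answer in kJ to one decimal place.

delta H = -696.7 kJ

eq. 1: not needed (H2S(g) appears nowhere else).
eq. 2 as written (H2SO3(aq) already on the product side): -608.8 kJ
eq. 3 × 2 (×2 to match 2 H2O(g) in the target): (2)·(-241.8) = -483.6 kJ
eq. 4 reversed (reverse to put SO3(g) on the reactant side): +395.7 kJ
Combining the equations, delta H = (1)·(-608.8) + (2)·(-241.8) + (-1)·(-395.7) = -696.7 kJ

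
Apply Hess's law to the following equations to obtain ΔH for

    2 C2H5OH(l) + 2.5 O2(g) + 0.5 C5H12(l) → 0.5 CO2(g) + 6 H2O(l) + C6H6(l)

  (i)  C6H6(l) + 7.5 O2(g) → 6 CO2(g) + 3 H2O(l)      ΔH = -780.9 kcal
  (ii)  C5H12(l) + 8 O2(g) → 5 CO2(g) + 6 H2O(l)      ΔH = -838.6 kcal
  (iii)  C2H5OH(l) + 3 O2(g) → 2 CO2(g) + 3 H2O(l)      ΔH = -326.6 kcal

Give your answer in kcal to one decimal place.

(i) reversed (C6H6(l) must end up as a product): +780.9 kcal
(ii) × 1/2 (scale by 1/2 for the 1/2 C5H12(l)): (1/2)·(-838.6) = -419.3 kcal
(iii) × 2 (scale by 2 for the 2 C2H5OH(l)): (2)·(-326.6) = -653.2 kcal
Combining the equations, ΔH = (+780.9) + (-419.3) + (-653.2) = -291.6 kcal

ΔH = -291.6 kcal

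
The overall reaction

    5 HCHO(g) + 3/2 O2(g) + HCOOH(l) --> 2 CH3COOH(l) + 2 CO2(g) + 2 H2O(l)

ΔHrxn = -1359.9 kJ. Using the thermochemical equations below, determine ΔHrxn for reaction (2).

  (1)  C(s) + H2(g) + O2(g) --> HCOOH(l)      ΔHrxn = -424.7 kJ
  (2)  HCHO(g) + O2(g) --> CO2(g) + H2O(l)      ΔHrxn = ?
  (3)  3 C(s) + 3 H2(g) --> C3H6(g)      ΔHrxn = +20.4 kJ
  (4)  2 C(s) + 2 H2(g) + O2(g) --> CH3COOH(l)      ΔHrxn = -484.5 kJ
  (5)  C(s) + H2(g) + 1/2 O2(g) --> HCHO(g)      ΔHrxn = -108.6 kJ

(1) reversed (reverse to put HCOOH(l) on the reactant side): +424.7 kJ
(2) × 2 (scale by 2 for the 2 CO2(g)): contributes 2·x
(3): not needed (C3H6(g) appears nowhere else).
(4) × 2 (×2 to match 2 CH3COOH(l) in the target): (2)·(-484.5) = -969.0 kJ
(5) reversed and × 3: (-3)·(-108.6) = +325.8 kJ
-1359.9 = (+424.7) + (-969.0) + (+325.8) + 2·x
x = (-1359.9 − (-218.5)) / (2) = -570.7 kJ

ΔHrxn = -570.7 kJ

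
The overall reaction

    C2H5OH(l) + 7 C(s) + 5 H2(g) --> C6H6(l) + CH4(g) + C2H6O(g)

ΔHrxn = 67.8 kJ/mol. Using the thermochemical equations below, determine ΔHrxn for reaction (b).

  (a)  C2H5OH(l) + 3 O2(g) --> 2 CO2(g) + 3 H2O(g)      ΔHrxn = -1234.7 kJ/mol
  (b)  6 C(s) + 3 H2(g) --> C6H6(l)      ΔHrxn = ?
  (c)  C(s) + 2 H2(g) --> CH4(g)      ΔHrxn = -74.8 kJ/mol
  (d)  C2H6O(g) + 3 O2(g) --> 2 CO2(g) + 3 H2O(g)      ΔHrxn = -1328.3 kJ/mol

ΔHrxn = 49.0 kJ/mol

(a) as written: -1234.7 kJ/mol
(b) as written: contributes x
(c) as written: -74.8 kJ/mol
(d) reversed: +1328.3 kJ/mol
+67.8 = (-1234.7) + (-74.8) + (+1328.3) + x
x = (+67.8 − (+18.8)) / (1) = 49.0 kJ/mol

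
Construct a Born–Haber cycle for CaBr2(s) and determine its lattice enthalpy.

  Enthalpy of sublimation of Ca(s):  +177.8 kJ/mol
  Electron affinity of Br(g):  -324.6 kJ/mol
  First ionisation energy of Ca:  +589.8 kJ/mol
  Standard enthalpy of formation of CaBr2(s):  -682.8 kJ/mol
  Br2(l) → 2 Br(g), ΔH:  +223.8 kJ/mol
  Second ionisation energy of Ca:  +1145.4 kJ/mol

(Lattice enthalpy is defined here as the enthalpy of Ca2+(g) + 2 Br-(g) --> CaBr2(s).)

ΔHf° = 1·ΔHsub + 1·(ΣIE) + 1·D(Br2) + 2·EA + U
-682.8 = 1·(+177.8) + 1·(+1735.2) + 1·(+223.8) + 2·(-324.6) + U
U = -682.8 − (+1487.6) = -2170.4 kJ/mol

U = -2170.4 kJ/mol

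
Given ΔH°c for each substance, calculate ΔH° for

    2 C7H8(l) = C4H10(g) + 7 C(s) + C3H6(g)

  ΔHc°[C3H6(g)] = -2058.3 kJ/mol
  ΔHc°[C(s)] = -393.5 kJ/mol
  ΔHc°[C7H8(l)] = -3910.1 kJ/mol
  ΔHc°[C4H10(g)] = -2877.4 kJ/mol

ΔH° = -130.0 kJ/mol

Using ΔH = Σ nΔHc°(reactants) − Σ nΔHc°(products):
= [2·(-3910.1)] − [1·(-2877.4) + 7·(-393.5) + 1·(-2058.3)]
= -130.0 kJ/mol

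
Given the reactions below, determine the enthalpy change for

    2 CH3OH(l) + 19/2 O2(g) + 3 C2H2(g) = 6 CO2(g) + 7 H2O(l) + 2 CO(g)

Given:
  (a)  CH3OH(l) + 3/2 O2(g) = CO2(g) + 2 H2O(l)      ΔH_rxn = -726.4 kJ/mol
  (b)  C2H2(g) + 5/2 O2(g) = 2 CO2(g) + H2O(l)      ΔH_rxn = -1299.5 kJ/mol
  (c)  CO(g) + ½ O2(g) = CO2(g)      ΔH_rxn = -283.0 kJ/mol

(a) × 2: (2)·(-726.4) = -1452.8 kJ/mol
(b) × 3: (3)·(-1299.5) = -3898.5 kJ/mol
(c) reversed and × 2: (-2)·(-283.0) = +566.0 kJ/mol
ΔH_rxn = (-1452.8) + (-3898.5) + (+566.0) = -4785.3 kJ/mol

ΔH_rxn = -4785.3 kJ/mol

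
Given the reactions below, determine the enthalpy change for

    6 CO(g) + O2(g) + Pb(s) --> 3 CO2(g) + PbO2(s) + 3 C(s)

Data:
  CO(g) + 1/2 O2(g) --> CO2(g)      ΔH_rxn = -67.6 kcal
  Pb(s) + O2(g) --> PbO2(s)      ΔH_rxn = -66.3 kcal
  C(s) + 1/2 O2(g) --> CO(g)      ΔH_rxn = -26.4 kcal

equation 1 × 3 (scale by 3 for the 3 CO2(g)): (3)·(-67.6) = -202.8 kcal
equation 2 as written (PbO2(s) already on the product side): -66.3 kcal
equation 3 reversed and × 3 (C(s) must end up as a product; scale by 3 for the 3 C(s)): (-3)·(-26.4) = +79.2 kcal
ΔH_rxn = (-202.8) + (-66.3) + (+79.2) = -189.9 kcal

ΔH_rxn = -189.9 kcal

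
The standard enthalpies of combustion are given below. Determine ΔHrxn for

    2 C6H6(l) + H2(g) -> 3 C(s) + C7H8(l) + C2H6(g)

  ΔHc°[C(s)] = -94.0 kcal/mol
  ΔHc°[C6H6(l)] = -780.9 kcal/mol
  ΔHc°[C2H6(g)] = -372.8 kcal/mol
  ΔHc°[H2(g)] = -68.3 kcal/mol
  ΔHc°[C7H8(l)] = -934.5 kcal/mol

ΔHrxn = -40.8 kcal/mol

With combustion enthalpies, reactants minus products:
= [2·(-780.9) + 1·(-68.3)] − [3·(-94.0) + 1·(-934.5) + 1·(-372.8)]
= -40.8 kcal/mol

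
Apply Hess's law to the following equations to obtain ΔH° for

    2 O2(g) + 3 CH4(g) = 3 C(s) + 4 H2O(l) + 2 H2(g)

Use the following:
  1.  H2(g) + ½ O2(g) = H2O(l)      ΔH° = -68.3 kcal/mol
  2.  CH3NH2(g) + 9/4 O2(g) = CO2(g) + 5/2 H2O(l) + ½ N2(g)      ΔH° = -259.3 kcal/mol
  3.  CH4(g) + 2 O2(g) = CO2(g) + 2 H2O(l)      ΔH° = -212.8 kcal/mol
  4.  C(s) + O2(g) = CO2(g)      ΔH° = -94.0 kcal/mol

ΔH° = -219.8 kcal/mol

eq. 1 reversed and × 2 (reverse to put H2(g) on the product side; scale by 2 for the 2 H2(g)): (-2)·(-68.3) = +136.6 kcal/mol
eq. 2: not needed (N2(g) appears nowhere else).
eq. 3 × 3 (×3 to match 3 CH4(g) in the target): (3)·(-212.8) = -638.4 kcal/mol
eq. 4 reversed and × 3 (reverse to put C(s) on the product side; scale by 3 for the 3 C(s)): (-3)·(-94.0) = +282.0 kcal/mol
Since enthalpy is a state function, ΔH° = (-2)·(-68.3) + (3)·(-212.8) + (-3)·(-94.0) = -219.8 kcal/mol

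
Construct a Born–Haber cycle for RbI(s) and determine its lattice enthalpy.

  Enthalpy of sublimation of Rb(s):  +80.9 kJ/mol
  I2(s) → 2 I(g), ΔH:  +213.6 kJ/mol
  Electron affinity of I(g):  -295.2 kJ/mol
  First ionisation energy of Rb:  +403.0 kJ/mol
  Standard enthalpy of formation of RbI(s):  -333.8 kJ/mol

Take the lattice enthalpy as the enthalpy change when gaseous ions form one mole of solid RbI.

ΔHf° = 1·ΔHsub + 1·(ΣIE) + 1/2·D(I2) + 1·EA + U
-333.8 = 1·(+80.9) + 1·(+403.0) + 1/2·(+213.6) + 1·(-295.2) + U
U = -333.8 − (+295.5) = -629.3 kJ/mol

U = -629.3 kJ/mol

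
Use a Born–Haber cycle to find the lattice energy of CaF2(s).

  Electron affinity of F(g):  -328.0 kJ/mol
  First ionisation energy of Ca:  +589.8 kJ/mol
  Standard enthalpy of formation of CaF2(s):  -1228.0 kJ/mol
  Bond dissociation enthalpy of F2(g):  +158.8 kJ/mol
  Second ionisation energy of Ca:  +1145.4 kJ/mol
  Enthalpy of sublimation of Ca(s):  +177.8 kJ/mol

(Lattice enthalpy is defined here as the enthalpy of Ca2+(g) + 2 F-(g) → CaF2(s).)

ΔHf° = 1·ΔHsub + 1·(ΣIE) + 1·D(F2) + 2·EA + U
-1228.0 = 1·(+177.8) + 1·(+1735.2) + 1·(+158.8) + 2·(-328.0) + U
U = -1228.0 − (+1415.8) = -2643.8 kJ/mol

U = -2643.8 kJ/mol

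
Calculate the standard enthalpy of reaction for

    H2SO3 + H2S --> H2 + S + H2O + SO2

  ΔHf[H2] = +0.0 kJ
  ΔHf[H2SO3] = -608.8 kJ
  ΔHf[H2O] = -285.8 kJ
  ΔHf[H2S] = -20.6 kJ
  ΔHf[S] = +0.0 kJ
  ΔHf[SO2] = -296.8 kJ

ΔH°rxn = 46.8 kJ

ΔH°rxn = Σ nΔHf°(products) − Σ nΔHf°(reactants).
Products: 1·(+0.0) + 1·(+0.0) + 1·(-285.8) + 1·(-296.8) = -582.6
Reactants: 1·(-608.8) + 1·(-20.6) = -629.4
ΔH°rxn = (-582.6) − (-629.4) = 46.8 kJ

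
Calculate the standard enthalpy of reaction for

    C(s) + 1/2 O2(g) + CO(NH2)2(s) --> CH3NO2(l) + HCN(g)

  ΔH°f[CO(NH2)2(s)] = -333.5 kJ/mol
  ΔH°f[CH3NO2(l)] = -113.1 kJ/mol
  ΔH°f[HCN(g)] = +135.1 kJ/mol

ΔH_rxn = 355.5 kJ/mol

ΔH°rxn = Σ nΔHf°(products) − Σ nΔHf°(reactants).
Products: 1·(-113.1) + 1·(+135.1) = +22.0
Reactants: 1·(+0.0) + 1/2·(+0.0) + 1·(-333.5) = -333.5
ΔH_rxn = (+22.0) − (-333.5) = 355.5 kJ/mol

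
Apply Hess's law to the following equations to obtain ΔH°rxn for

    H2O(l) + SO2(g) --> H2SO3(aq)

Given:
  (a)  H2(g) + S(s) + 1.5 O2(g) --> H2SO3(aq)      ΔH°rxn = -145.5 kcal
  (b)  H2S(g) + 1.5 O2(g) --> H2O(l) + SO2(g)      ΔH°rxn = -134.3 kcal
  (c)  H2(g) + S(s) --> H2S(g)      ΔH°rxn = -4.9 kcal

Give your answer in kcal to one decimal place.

(a) as written (H2SO3(aq) already on the product side): -145.5 kcal
(b) reversed (reverse to put H2O(l) on the reactant side): +134.3 kcal
(c) reversed: +4.9 kcal
By Hess's law, ΔH°rxn = (-145.5) + (+134.3) + (+4.9) = -6.3 kcal

ΔH°rxn = -6.3 kcal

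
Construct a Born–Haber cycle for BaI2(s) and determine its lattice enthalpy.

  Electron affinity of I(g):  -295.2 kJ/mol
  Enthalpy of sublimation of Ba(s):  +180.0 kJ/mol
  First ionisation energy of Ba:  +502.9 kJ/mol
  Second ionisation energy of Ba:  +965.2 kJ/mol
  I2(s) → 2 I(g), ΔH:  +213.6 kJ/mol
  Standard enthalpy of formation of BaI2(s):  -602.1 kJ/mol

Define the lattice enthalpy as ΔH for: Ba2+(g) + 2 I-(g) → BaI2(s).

U = -1873.4 kJ/mol

ΔHf° = 1·ΔHsub + 1·(ΣIE) + 1·D(I2) + 2·EA + U
-602.1 = 1·(+180.0) + 1·(+1468.1) + 1·(+213.6) + 2·(-295.2) + U
U = -602.1 − (+1271.3) = -1873.4 kJ/mol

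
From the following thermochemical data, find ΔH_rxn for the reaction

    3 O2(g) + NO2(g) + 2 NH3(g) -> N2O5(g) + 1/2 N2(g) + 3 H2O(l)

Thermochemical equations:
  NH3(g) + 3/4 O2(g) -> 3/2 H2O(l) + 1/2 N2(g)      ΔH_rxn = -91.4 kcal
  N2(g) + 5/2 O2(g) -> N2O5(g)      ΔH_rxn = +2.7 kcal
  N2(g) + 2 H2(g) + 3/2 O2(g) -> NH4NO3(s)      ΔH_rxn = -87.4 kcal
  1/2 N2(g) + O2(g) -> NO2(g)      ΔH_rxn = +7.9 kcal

ΔH_rxn = -188.0 kcal

equation 1 × 2: (2)·(-91.4) = -182.8 kcal
equation 2 as written: +2.7 kcal
equation 3: not needed.
equation 4 reversed: -7.9 kcal
ΔH_rxn = (-182.8) + (+2.7) + (-7.9) = -188.0 kcal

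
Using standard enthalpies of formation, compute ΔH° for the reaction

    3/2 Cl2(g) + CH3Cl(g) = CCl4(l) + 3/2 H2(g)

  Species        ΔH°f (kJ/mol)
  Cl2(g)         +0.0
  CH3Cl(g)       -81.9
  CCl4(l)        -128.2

ΔH° = -46.3 kJ/mol

Products: 1·(-128.2) + 3/2·(+0.0) = -128.2
Reactants: 3/2·(+0.0) + 1·(-81.9) = -81.9
ΔH° = (-128.2) − (-81.9) = -46.3 kJ/mol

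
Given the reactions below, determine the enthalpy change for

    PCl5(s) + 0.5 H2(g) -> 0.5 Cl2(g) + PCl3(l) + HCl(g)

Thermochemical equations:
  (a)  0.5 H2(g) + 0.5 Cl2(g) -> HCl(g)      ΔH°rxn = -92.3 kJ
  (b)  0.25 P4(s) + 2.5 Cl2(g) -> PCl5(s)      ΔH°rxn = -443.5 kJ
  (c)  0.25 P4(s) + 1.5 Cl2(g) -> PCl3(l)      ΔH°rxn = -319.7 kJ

(a) as written (HCl(g) already on the product side): -92.3 kJ
(b) reversed (PCl5(s) must end up as a reactant): +443.5 kJ
(c) as written (PCl3(l) already on the product side): -319.7 kJ
ΔH°rxn = (1)·(-92.3) + (-1)·(-443.5) + (1)·(-319.7) = 31.5 kJ

ΔH°rxn = 31.5 kJ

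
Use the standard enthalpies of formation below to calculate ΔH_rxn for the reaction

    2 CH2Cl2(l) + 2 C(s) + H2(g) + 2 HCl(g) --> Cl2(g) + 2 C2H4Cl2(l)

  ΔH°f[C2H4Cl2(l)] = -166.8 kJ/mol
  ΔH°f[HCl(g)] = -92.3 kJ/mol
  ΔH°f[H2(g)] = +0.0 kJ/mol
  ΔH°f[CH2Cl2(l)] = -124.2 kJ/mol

ΔH_rxn = 99.4 kJ/mol

Products: 1·(+0.0) + 2·(-166.8) = -333.6
Reactants: 2·(-124.2) + 2·(+0.0) + 1·(+0.0) + 2·(-92.3) = -433.0
ΔH_rxn = (-333.6) − (-433.0) = 99.4 kJ/mol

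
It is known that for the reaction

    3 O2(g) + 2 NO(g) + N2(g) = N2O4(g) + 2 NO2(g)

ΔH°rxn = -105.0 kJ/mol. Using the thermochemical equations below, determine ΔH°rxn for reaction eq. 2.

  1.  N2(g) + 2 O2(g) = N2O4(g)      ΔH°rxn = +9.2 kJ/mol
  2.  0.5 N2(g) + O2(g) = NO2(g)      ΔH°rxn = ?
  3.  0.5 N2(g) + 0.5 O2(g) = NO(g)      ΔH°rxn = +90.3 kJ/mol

ΔH°rxn = 33.2 kJ/mol

eq. 1 as written: +9.2 kJ/mol
eq. 2 × 2: contributes 2·x
eq. 3 reversed and × 2: (-2)·(+90.3) = -180.6 kJ/mol
-105.0 = (+9.2) + (-180.6) + 2·x
x = (-105.0 − (-171.4)) / (2) = 33.2 kJ/mol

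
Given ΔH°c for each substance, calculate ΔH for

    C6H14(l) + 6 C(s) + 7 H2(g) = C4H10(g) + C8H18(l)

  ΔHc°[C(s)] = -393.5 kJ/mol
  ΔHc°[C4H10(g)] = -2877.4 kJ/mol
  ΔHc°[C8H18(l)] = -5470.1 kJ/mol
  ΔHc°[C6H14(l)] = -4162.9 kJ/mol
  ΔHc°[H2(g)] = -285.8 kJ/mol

With combustion enthalpies, reactants minus products:
= [1·(-4162.9) + 6·(-393.5) + 7·(-285.8)] − [1·(-2877.4) + 1·(-5470.1)]
= -177.0 kJ/mol

ΔH = -177.0 kJ/mol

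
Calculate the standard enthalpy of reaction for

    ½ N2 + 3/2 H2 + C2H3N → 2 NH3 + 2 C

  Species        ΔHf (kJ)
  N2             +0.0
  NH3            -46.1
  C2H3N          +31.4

Products: 2·(-46.1) + 2·(+0.0) = -92.2
Reactants: 1/2·(+0.0) + 3/2·(+0.0) + 1·(+31.4) = +31.4
ΔH°rxn = (-92.2) − (+31.4) = -123.6 kJ

ΔH°rxn = -123.6 kJ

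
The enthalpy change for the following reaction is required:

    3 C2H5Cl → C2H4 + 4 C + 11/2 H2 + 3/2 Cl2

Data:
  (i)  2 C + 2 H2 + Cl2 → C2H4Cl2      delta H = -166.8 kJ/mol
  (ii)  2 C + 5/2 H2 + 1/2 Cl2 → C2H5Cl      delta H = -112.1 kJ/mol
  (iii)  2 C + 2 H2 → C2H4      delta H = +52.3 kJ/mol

delta H = 388.6 kJ/mol

(i): not needed.
(ii) reversed and × 3: (-3)·(-112.1) = +336.3 kJ/mol
(iii) as written: +52.3 kJ/mol
delta H = (+336.3) + (+52.3) = 388.6 kJ/mol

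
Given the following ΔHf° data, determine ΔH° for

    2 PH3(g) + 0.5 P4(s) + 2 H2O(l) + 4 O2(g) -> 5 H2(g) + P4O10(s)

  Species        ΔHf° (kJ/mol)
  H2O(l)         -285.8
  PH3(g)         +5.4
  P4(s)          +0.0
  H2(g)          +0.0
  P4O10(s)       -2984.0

ΔH° = -2423.2 kJ/mol

ΔH°rxn = Σ nΔHf°(products) − Σ nΔHf°(reactants).
Products: 5·(+0.0) + 1·(-2984.0) = -2984.0
Reactants: 2·(+5.4) + 1/2·(+0.0) + 2·(-285.8) + 4·(+0.0) = -560.8
ΔH° = (-2984.0) − (-560.8) = -2423.2 kJ/mol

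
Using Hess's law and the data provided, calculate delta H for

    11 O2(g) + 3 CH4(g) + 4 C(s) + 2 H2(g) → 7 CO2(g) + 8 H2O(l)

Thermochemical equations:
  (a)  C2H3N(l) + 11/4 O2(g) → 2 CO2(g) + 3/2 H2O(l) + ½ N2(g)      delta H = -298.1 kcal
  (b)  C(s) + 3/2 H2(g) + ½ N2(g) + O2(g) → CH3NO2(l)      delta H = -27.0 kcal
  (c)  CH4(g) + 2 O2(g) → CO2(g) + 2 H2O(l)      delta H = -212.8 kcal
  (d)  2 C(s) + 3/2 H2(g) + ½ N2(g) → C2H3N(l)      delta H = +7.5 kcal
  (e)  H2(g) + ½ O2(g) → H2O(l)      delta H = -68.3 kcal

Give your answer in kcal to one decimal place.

delta H = -1151.3 kcal

(a) × 2: (2)·(-298.1) = -596.2 kcal
(b): not needed (CH3NO2(l) appears nowhere else).
(c) × 3 (scale by 3 for the 3 CH4(g)): (3)·(-212.8) = -638.4 kcal
(d) × 2: (2)·(+7.5) = +15.0 kcal
(e) reversed: +68.3 kcal
delta H = (-596.2) + (-638.4) + (+15.0) + (+68.3) = -1151.3 kcal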